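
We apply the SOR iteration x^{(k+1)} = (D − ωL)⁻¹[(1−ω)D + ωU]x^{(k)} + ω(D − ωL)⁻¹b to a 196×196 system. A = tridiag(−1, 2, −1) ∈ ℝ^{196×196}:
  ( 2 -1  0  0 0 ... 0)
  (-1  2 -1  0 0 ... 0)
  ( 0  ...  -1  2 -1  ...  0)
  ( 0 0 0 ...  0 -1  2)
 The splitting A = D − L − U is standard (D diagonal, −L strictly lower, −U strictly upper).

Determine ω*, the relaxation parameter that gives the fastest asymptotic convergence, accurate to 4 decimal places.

spectrum of D⁻¹(L+U) = {cos(kπ/197) : 1≤k≤196}; ρ_J = cos(π/197) = 0.9999.
root = sin(π/197) = 0.01595  (since 1−cos² = sin²).
So ω* = 2/1.01595 = 1.9686 (Young).
ρ_SOR = ω* − 1 ≈ 0.9686.

ω* = 1.9686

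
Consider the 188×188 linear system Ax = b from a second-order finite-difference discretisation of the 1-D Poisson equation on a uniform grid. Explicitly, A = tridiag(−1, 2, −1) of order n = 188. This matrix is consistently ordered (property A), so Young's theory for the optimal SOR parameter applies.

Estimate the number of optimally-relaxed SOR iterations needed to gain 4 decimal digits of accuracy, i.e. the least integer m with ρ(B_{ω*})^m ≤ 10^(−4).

m = 278

With n=188, ρ(Jacobi) = cos(π/189) = 0.9998619.
√(1 − cos²(π/189)) = sin(π/189) ≈ 0.0166214.
Young: ω* = 2/(1+√(1−ρ_J²)) = 2/(1+0.0166214) = 2/1.0166214 = 1.9673007.
ρ(B_{ω*}) = ω*−1 = 0.9673007
For 4 digits: m = 4·ln10 / (−ln 0.9673007) = 9.21034/0.0332459 = 277.037; round up → m = 278.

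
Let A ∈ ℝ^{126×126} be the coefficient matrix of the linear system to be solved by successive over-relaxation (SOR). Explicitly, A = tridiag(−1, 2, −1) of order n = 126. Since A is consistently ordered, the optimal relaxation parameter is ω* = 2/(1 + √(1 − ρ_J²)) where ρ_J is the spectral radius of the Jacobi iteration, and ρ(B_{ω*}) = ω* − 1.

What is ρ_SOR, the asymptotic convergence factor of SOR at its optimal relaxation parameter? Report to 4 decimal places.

ρ_J = max_k |cos(kπ/127)| = cos(π/127) = 0.9997
1 − cos²(π/127) = sin²(π/127) ⇒ √(1−ρ_J²) = sin(π/127) = 0.02473.
[ω*] 2 ÷ (1 + 0.02473) = 2 ÷ 1.02473 = 1.9517.
ρ(B_{ω*}) = ω*−1 = 0.9517

ρ_SOR = 0.9517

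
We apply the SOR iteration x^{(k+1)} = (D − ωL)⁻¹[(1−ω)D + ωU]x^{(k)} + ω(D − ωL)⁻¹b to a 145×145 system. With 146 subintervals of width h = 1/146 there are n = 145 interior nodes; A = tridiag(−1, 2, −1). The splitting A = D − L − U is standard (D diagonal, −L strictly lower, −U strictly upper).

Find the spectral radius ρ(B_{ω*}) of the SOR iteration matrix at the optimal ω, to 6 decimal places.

ρ_SOR = 0.957874

With n=145, ρ(Jacobi) = cos(π/146) = 0.999769.
√(1−ρ_J²) simplifies to sin(π/146) = 0.0215161.
So ω* = 2/1.0215161 = 1.957874 (Young).
[ρ_SOR] ω* − 1 = 0.957874.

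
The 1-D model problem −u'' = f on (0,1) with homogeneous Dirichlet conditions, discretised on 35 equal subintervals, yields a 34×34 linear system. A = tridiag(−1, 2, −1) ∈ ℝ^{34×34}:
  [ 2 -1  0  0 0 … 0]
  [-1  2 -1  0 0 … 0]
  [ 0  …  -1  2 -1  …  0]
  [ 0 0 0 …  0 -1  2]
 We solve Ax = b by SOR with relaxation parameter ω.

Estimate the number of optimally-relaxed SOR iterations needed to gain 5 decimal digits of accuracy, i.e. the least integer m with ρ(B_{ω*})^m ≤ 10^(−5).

m = 65

With n=34, ρ(Jacobi) = cos(π/35) = 0.9959743.
√(1 − cos²(π/35)) = sin(π/35) ≈ 0.0896393.
So ω* = 2/1.0896393 = 1.8354698 (Young).
and ρ(B_{ω*}) = 1.8354698 − 1 = 0.8354698.
Need (0.8354698)^m ≤ 10^(−5): m ≥ 5·ln10/|ln 0.8354698| = 11.5129/0.179761 = 64.046 ⇒ m = 65.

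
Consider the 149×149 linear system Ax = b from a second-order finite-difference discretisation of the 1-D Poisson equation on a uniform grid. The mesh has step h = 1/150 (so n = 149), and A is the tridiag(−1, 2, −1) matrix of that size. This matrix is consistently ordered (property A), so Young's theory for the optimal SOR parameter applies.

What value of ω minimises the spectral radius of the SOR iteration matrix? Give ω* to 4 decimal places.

ω* = 1.9590

ρ_J = max_k |cos(kπ/150)| = cos(π/150) = 0.9998
root = sin(π/150) = 0.02094  (since 1−cos² = sin²).
Young: ω* = 2/(1+√(1−ρ_J²)) = 2/(1+0.02094) = 2/1.02094 = 1.9590.
ρ(B_{ω*}) = ω*−1 = 0.9590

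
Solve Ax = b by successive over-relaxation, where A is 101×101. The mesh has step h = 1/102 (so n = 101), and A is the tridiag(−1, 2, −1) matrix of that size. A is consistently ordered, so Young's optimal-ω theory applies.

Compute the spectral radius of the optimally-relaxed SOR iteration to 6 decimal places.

ρ_SOR = 0.940250

n=101: λ(B_J) = 1 − λ(A)/2 = cos(kπ/102); k=1 gives ρ_J = 0.999526.
√(1−ρ_J²) simplifies to sin(π/102) = 0.0307951.
So ω* = 2/1.0307951 = 1.940250 (Young).
ρ_SOR = ω* − 1 ≈ 0.940250.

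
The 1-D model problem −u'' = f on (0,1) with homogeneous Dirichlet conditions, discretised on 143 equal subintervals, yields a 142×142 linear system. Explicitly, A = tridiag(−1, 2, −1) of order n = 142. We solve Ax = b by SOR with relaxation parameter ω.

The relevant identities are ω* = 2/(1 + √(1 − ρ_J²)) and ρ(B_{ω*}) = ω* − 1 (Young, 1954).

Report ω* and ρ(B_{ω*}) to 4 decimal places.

n=142: λ(B_J) = 1 − λ(A)/2 = cos(kπ/143); k=1 gives ρ_J = 0.9998.
1 − cos²(π/143) = sin²(π/143) ⇒ √(1−ρ_J²) = sin(π/143) = 0.02197.
ω* = 2 / (1 + 0.02197) = 2 / 1.02197 ≈ 1.9570.
Hence ρ(B_{ω*}) = 1.9570 − 1 = 0.9570.

ω* = 1.9570, ρ_SOR = 0.9570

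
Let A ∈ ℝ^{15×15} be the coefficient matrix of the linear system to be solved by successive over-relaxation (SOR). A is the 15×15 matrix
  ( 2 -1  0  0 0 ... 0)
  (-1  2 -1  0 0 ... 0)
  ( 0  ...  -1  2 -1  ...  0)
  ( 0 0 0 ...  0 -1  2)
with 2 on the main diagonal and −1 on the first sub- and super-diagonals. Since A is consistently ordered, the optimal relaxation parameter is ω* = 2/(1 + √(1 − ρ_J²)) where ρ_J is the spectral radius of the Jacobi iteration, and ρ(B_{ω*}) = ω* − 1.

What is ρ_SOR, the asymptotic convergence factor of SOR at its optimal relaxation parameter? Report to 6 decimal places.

ρ_SOR = 0.673514

½·tridiag(1,0,1) at n=15: λ_k = cos(kπ/16); max |λ| at k=1 ⇒ ρ_J = cos(π/16) ≈ 0.980785.
root = sin(π/16) = 0.1950903  (since 1−cos² = sin²).
So ω* = 2/1.1950903 = 1.673514 (Young).
At ω = 1.673514 every |λ(B_ω)| = ω−1, so ρ_SOR = 0.673514.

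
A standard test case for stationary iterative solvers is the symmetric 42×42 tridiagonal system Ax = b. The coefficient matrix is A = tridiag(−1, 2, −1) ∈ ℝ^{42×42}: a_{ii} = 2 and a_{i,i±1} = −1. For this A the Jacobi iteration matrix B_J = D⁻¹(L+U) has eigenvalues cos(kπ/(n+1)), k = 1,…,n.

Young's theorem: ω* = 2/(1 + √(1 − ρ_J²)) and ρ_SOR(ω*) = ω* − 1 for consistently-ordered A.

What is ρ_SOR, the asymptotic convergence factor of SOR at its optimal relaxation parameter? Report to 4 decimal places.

½·tridiag(1,0,1) at n=42: λ_k = cos(kπ/43); max |λ| at k=1 ⇒ ρ_J = cos(π/43) ≈ 0.9973.
√(1−ρ_J²) = |sin(π/43)| = 0.07300
[ω*] 2 ÷ (1 + 0.07300) = 2 ÷ 1.07300 = 1.8639.
[ρ_SOR] ω* − 1 = 0.8639.

ρ_SOR = 0.8639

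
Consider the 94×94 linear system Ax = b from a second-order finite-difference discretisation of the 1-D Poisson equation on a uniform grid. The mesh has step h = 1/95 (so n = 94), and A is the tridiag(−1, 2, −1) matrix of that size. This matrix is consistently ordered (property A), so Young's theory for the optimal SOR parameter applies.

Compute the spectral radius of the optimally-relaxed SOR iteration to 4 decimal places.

½·tridiag(1,0,1) at n=94: λ_k = cos(kπ/95); max |λ| at k=1 ⇒ ρ_J = cos(π/95) ≈ 0.9995.
√(1−ρ_J²) = |sin(π/95)| = 0.03306
ω* = 2/(1 + 0.03306) = 2/1.03306 = 1.9360.
Hence ρ(B_{ω*}) = 1.9360 − 1 = 0.9360.

ρ_SOR = 0.9360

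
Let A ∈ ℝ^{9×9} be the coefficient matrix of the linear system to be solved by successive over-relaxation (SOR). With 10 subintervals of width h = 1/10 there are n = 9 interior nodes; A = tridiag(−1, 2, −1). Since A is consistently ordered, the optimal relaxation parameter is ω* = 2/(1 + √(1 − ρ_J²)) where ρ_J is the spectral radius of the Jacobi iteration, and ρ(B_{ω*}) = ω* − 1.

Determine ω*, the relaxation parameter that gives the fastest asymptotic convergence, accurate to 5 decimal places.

ω* = 1.52786

n=9: λ(B_J) = 1 − λ(A)/2 = cos(kπ/10); k=1 gives ρ_J = 0.95106.
√(1−ρ_J²) = |sin(π/10)| = 0.309017
So ω* = 2/1.309017 = 1.52786 (Young).
ρ_SOR = ω* − 1 = 1.52786 − 1 = 0.52786.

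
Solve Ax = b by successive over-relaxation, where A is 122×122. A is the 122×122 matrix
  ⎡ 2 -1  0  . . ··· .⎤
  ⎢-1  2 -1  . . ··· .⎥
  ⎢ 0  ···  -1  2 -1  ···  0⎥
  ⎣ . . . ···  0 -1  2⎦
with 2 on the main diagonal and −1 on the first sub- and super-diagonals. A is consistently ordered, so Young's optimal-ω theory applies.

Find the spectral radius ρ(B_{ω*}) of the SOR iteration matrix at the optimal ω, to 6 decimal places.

ρ_SOR = 0.950195

½·tridiag(1,0,1) at n=122: λ_k = cos(kπ/123); max |λ| at k=1 ⇒ ρ_J = cos(π/123) ≈ 0.999674.
√(1−ρ_J²) = |sin(π/123)| = 0.0255386
Young: ω* = 2/(1+√(1−ρ_J²)) = 2/(1+0.0255386) = 2/1.0255386 = 1.950195.
Hence ρ(B_{ω*}) = 1.950195 − 1 = 0.950195.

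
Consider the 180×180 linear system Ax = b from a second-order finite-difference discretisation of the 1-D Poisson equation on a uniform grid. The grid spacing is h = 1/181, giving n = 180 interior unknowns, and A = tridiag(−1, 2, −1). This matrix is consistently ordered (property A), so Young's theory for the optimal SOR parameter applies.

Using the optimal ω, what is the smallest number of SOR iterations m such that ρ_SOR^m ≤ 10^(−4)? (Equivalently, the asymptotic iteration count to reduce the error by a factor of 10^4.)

m = 266

[ρ_J] n=180: ρ(B_J) = cos(π/(n+1)) = cos(π/181) = 0.9998494.
√(1−ρ_J²) simplifies to sin(π/181) = 0.0173560.
So ω* = 2/1.0173560 = 1.9658802 (Young).
At ω = 1.9658802 every |λ(B_ω)| = ω−1, so ρ_SOR = 0.9658802.
ρ_SOR^m ≤ 10^(−4) ⇔ m ≥ 4·ln10/(−ln 0.9658802) = 9.21034/0.0347155 = 265.309; m = ⌈265.309⌉ = 266.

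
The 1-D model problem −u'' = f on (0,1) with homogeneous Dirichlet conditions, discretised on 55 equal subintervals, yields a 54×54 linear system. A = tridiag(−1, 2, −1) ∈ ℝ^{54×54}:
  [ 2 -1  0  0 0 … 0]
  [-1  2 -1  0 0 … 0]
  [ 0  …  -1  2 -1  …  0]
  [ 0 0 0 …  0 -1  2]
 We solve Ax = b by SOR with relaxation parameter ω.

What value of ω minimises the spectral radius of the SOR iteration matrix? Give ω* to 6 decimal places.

ρ_J = max_k |cos(kπ/55)| = cos(π/55) = 0.998369
√(1 − cos²(π/55)) = sin(π/55) ≈ 0.0570888.
[ω*] 2 ÷ (1 + 0.0570888) = 2 ÷ 1.0570888 = 1.891989.
At ω = 1.891989 every |λ(B_ω)| = ω−1, so ρ_SOR = 0.891989.

ω* = 1.891989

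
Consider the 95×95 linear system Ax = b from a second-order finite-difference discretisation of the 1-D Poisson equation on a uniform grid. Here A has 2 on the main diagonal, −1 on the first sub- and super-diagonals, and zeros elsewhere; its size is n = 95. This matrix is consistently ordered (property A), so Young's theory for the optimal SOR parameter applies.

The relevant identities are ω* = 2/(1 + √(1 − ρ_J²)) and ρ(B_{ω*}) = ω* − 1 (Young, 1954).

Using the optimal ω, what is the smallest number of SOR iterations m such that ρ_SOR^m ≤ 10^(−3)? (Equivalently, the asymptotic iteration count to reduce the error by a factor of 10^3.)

ρ_J = max_k |cos(kπ/96)| = cos(π/96) = 0.9994646
√(1 − cos²(π/96)) = sin(π/96) ≈ 0.0327191.
ω* = 2/(1 + 0.0327191) = 2/1.0327191 = 1.9366350.
ρ(B_{ω*}) = ω*−1 = 0.9366350
(0.9366350)^m ≤ 10^{−3}  ⇒  m·ln(0.9366350) ≤ −3·ln10  ⇒  m ≥ 105.524  ⇒  m = 106

m = 106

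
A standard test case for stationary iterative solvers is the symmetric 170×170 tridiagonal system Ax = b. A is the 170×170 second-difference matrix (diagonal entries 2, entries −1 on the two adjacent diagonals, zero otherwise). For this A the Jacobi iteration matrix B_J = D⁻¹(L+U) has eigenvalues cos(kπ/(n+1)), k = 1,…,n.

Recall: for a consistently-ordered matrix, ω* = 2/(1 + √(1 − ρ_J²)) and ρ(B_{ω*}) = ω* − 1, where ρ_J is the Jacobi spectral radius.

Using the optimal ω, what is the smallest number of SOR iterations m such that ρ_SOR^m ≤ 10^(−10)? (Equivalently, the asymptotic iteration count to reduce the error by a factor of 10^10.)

n=170: λ(B_J) = 1 − λ(A)/2 = cos(kπ/171); k=1 gives ρ_J = 0.9998312.
√(1−ρ_J²) simplifies to sin(π/171) = 0.0183709.
ω* = 2/(1+0.0183709) = 1.9639210
Hence ρ(B_{ω*}) = 1.9639210 − 1 = 0.9639210.
ρ_SOR^m ≤ 10^(−10) ⇔ m ≥ 10·ln10/(−ln 0.9639210) = 23.0259/0.0367459 = 626.625; m = ⌈626.625⌉ = 627.

m = 627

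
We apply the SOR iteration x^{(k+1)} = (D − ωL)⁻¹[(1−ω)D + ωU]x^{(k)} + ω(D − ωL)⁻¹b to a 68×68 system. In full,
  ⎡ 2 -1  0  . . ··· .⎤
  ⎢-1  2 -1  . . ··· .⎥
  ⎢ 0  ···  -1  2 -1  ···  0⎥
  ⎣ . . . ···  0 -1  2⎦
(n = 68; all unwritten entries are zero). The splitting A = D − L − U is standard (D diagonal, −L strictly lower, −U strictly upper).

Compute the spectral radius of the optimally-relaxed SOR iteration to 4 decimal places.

ρ_SOR = 0.9129

n=68: λ(B_J) = 1 − λ(A)/2 = cos(kπ/69); k=1 gives ρ_J = 0.9990.
√(1−ρ_J²) = |sin(π/69)| = 0.04551
Young: ω* = 2/(1+√(1−ρ_J²)) = 2/(1+0.04551) = 2/1.04551 = 1.9129.
ρ_SOR = ω* − 1 ≈ 0.9129.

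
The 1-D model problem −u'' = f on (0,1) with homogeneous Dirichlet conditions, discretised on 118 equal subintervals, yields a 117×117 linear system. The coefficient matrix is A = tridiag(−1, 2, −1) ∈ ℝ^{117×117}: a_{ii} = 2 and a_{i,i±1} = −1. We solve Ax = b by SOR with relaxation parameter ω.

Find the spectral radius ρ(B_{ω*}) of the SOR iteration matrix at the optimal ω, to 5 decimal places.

B_J for the 117×117 system has eigenvalues cos(kπ/118); ρ_J = cos(π/118) = 0.99965.
√(1−ρ_J²) simplifies to sin(π/118) = 0.026621.
ω* = 2/(1 + 0.026621) = 2/1.026621 = 1.94814.
At ω = 1.94814 every |λ(B_ω)| = ω−1, so ρ_SOR = 0.94814.

ρ_SOR = 0.94814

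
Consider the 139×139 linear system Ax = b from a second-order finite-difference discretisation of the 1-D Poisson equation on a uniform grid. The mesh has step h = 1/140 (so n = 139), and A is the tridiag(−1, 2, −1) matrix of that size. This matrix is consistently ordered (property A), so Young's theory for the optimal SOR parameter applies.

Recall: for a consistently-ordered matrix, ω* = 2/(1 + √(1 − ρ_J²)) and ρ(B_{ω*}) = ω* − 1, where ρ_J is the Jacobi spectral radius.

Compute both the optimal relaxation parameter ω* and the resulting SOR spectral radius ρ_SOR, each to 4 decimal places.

With n=139, ρ(Jacobi) = cos(π/140) = 0.9997.
√(1−ρ_J²) = |sin(π/140)| = 0.02244
ω* = 2/(1+0.02244) = 1.9561
[ρ_SOR] ω* − 1 = 0.9561.

ω* = 1.9561, ρ_SOR = 0.9561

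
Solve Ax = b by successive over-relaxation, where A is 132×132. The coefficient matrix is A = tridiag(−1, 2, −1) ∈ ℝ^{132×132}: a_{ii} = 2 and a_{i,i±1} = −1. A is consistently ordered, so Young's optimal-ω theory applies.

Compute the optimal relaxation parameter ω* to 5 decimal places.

ω* = 1.95385

B_J for the 132×132 system has eigenvalues cos(kπ/133); ρ_J = cos(π/133) = 0.99972.
√(1−ρ_J²) = |sin(π/133)| = 0.023619
ω* = 2/(1 + 0.023619) = 2/1.023619 = 1.95385.
ρ_SOR = ω* − 1 ≈ 0.95385.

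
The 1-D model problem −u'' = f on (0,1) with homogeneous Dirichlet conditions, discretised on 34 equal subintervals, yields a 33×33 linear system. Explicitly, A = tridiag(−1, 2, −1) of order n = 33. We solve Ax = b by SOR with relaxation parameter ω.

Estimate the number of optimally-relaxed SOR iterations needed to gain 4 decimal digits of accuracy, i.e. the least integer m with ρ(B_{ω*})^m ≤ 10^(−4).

With n=33, ρ(Jacobi) = cos(π/34) = 0.9957342.
√(1−ρ_J²) = |sin(π/34)| = 0.0922684
ω* = 2 / (1 + 0.0922684) = 2 / 1.0922684 ≈ 1.8310518.
ρ_SOR = ω* − 1 ≈ 0.8310518.
Need (0.8310518)^m ≤ 10^(−4): m ≥ 4·ln10/|ln 0.8310518| = 9.21034/0.185063 = 49.769 ⇒ m = 50.

m = 50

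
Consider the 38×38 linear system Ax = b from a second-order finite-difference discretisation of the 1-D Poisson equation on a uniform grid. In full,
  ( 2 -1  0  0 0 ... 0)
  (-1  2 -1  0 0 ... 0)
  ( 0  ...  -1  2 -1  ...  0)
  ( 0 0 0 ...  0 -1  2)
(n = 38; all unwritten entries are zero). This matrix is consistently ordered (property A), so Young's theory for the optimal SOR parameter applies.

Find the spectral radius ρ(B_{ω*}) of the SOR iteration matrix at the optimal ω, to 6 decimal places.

n=38: λ(B_J) = 1 − λ(A)/2 = cos(kπ/39); k=1 gives ρ_J = 0.996757.
1 − cos²(π/39) = sin²(π/39) ⇒ √(1−ρ_J²) = sin(π/39) = 0.0804666.
Then 2/(1+√(1−ρ_J²)) = 2/(1+0.0804666); ω* = 2/1.0804666 = 1.851052.
At ω = 1.851052 every |λ(B_ω)| = ω−1, so ρ_SOR = 0.851052.

ρ_SOR = 0.851052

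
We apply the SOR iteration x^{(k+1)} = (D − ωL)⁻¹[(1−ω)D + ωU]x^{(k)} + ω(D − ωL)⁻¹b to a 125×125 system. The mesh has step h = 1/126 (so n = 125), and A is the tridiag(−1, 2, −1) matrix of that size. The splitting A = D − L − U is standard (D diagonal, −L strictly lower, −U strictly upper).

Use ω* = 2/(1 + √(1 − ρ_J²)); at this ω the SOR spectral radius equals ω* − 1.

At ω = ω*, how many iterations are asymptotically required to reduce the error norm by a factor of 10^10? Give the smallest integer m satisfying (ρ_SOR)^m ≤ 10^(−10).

B_J for the 125×125 system has eigenvalues cos(kπ/126); ρ_J = cos(π/126) = 0.9996892.
root = sin(π/126) = 0.0249307  (since 1−cos² = sin²).
Young: ω* = 2/(1+√(1−ρ_J²)) = 2/(1+0.0249307) = 2/1.0249307 = 1.9513514.
Hence ρ(B_{ω*}) = 1.9513514 − 1 = 0.9513514.
ρ_SOR^m ≤ 10^(−10) ⇔ m ≥ 10·ln10/(−ln 0.9513514) = 23.0259/0.0498718 = 461.702; m = ⌈461.702⌉ = 462.

m = 462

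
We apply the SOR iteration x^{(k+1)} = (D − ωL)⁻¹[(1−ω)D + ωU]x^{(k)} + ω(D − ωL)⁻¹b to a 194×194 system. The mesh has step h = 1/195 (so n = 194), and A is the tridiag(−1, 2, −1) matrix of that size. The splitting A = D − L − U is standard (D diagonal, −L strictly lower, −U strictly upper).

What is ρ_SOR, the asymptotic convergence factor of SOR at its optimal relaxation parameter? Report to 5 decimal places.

n=194: λ(B_J) = 1 − λ(A)/2 = cos(kπ/195); k=1 gives ρ_J = 0.99987.
root = sin(π/195) = 0.016110  (since 1−cos² = sin²).
Then 2/(1+√(1−ρ_J²)) = 2/(1+0.016110); ω* = 2/1.016110 = 1.96829.
and ρ(B_{ω*}) = 1.96829 − 1 = 0.96829.

ρ_SOR = 0.96829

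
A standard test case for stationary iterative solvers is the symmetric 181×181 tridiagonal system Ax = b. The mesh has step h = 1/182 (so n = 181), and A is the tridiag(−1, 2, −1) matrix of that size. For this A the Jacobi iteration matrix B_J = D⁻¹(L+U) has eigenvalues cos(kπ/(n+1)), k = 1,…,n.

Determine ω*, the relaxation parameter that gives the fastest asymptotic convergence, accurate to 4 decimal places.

ω* = 1.9661

n=181: λ(B_J) = 1 − λ(A)/2 = cos(kπ/182); k=1 gives ρ_J = 0.9999.
1 − cos²(π/182) = sin²(π/182) ⇒ √(1−ρ_J²) = sin(π/182) = 0.01726.
Then 2/(1+√(1−ρ_J²)) = 2/(1+0.01726); ω* = 2/1.01726 = 1.9661.
and ρ(B_{ω*}) = 1.9661 − 1 = 0.9661.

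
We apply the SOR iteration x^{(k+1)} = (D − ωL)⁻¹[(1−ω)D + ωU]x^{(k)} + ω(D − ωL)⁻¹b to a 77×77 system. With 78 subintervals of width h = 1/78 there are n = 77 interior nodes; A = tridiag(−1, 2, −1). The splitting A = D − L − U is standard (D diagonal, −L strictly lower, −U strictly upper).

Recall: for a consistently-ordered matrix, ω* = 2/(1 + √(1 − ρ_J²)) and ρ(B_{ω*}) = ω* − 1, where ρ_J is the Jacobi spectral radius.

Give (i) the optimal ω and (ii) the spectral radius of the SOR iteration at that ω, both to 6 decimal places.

ω* = 1.922585, ρ_SOR = 0.922585

spectrum of D⁻¹(L+U) = {cos(kπ/78) : 1≤k≤77}; ρ_J = cos(π/78) = 0.999189.
root = sin(π/78) = 0.0402659  (since 1−cos² = sin²).
ω* = 2/(1 + 0.0402659) = 2/1.0402659 = 1.922585.
and ρ(B_{ω*}) = 1.922585 − 1 = 0.922585.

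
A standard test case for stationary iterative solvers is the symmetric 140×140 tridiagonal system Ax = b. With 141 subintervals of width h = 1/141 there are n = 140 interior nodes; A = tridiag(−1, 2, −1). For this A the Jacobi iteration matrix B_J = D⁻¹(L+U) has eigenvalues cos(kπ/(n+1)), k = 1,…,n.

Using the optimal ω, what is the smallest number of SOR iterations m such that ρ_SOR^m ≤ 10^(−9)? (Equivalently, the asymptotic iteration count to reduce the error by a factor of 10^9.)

m = 466

With n=140, ρ(Jacobi) = cos(π/141) = 0.9997518.
root = sin(π/141) = 0.0222790  (since 1−cos² = sin²).
Then 2/(1+√(1−ρ_J²)) = 2/(1+0.0222790); ω* = 2/1.0222790 = 1.9564131.
ρ(B_{ω*}) = ω*−1 = 0.9564131
Need (0.9564131)^m ≤ 10^(−9): m ≥ 9·ln10/|ln 0.9564131| = 20.7233/0.0445653 = 465.010 ⇒ m = 466.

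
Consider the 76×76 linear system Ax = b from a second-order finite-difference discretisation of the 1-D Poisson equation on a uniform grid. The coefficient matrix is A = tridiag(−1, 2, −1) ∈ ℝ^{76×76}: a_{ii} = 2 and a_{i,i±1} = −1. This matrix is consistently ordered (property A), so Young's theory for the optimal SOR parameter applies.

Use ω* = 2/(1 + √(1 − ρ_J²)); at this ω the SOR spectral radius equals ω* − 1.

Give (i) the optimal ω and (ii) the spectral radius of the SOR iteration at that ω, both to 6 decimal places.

ω* = 1.921620, ρ_SOR = 0.921620

B_J for the 76×76 system has eigenvalues cos(kπ/77); ρ_J = cos(π/77) = 0.999168.
√(1 − cos²(π/77)) = sin(π/77) ≈ 0.0407886.
Young: ω* = 2/(1+√(1−ρ_J²)) = 2/(1+0.0407886) = 2/1.0407886 = 1.921620.
ρ_SOR = ω* − 1 ≈ 0.921620.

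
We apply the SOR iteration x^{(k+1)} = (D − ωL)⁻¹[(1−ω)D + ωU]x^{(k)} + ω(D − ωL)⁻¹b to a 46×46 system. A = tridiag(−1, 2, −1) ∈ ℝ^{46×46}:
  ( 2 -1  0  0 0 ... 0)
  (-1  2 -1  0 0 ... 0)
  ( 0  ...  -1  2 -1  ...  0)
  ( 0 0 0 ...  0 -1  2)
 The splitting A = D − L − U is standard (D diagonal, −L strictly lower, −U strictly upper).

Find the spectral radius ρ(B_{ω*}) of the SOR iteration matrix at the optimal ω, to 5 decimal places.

With n=46, ρ(Jacobi) = cos(π/47) = 0.99777.
√(1−ρ_J²) simplifies to sin(π/47) = 0.066793.
[ω*] 2 ÷ (1 + 0.066793) = 2 ÷ 1.066793 = 1.87478.
ρ(B_{ω*}) = ω*−1 = 0.87478

ρ_SOR = 0.87478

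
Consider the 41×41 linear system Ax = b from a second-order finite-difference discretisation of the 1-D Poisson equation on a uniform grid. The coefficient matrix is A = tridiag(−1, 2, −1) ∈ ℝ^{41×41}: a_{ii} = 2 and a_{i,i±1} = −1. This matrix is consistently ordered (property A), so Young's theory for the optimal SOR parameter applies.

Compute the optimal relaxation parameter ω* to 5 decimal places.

B_J for the 41×41 system has eigenvalues cos(kπ/42); ρ_J = cos(π/42) = 0.99720.
root = sin(π/42) = 0.074730  (since 1−cos² = sin²).
ω* = 2 / (1 + 0.074730) = 2 / 1.074730 ≈ 1.86093.
[ρ_SOR] ω* − 1 = 0.86093.

ω* = 1.86093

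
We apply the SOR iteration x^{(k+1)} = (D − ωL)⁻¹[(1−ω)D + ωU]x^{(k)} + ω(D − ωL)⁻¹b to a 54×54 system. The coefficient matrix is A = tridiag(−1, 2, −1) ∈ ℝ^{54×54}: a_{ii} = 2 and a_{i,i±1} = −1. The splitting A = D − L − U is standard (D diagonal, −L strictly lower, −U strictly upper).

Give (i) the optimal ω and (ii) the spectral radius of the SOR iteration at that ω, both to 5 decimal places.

ω* = 1.89199, ρ_SOR = 0.89199

With n=54, ρ(Jacobi) = cos(π/55) = 0.99837.
1 − cos²(π/55) = sin²(π/55) ⇒ √(1−ρ_J²) = sin(π/55) = 0.057089.
ω* = 2/(1+0.057089) = 1.89199
ρ(B_{ω*}) = ω*−1 = 0.89199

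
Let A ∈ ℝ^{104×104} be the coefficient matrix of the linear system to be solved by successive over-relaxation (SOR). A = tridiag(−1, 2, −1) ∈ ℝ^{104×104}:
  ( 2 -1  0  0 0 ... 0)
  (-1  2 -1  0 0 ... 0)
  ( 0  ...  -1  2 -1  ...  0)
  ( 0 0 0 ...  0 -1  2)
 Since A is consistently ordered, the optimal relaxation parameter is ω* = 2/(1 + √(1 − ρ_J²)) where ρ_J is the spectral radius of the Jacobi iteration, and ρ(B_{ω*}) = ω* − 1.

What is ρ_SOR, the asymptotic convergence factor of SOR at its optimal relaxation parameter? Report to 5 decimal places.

ρ_SOR = 0.94191

½·tridiag(1,0,1) at n=104: λ_k = cos(kπ/105); max |λ| at k=1 ⇒ ρ_J = cos(π/105) ≈ 0.99955.
1 − cos²(π/105) = sin²(π/105) ⇒ √(1−ρ_J²) = sin(π/105) = 0.029915.
ω* = 2/(1 + 0.029915) = 2/1.029915 = 1.94191.
At ω = 1.94191 every |λ(B_ω)| = ω−1, so ρ_SOR = 0.94191.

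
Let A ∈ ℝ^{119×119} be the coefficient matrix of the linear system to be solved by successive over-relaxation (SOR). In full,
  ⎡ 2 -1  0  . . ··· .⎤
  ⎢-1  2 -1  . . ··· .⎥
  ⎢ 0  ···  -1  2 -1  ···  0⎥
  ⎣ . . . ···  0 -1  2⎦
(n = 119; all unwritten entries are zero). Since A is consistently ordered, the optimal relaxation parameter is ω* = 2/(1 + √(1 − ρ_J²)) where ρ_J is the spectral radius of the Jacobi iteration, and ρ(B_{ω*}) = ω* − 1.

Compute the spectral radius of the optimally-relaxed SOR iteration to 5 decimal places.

ρ_J = max_k |cos(kπ/120)| = cos(π/120) = 0.99966
root = sin(π/120) = 0.026177  (since 1−cos² = sin²).
ω* = 2/(1 + 0.026177) = 2/1.026177 = 1.94898.
ρ(B_{ω*}) = ω*−1 = 0.94898

ρ_SOR = 0.94898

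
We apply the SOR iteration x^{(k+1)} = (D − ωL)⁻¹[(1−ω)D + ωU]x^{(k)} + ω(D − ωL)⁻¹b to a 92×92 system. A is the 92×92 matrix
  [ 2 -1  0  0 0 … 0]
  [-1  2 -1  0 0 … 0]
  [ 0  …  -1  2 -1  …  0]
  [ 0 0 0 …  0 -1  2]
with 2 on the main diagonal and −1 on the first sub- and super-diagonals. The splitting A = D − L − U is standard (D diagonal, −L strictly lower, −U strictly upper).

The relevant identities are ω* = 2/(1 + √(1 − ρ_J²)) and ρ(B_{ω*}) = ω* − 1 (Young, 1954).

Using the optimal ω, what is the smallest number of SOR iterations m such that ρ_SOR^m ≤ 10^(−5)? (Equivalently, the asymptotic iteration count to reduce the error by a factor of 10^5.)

With n=92, ρ(Jacobi) = cos(π/93) = 0.9994295.
√(1 − cos²(π/93)) = sin(π/93) ≈ 0.0337741.
[ω*] 2 ÷ (1 + 0.0337741) = 2 ÷ 1.0337741 = 1.9346586.
ρ_SOR = ω* − 1 = 1.9346586 − 1 = 0.9346586.
Need (0.9346586)^m ≤ 10^(−5): m ≥ 5·ln10/|ln 0.9346586| = 11.5129/0.067574 = 170.375 ⇒ m = 171.

m = 171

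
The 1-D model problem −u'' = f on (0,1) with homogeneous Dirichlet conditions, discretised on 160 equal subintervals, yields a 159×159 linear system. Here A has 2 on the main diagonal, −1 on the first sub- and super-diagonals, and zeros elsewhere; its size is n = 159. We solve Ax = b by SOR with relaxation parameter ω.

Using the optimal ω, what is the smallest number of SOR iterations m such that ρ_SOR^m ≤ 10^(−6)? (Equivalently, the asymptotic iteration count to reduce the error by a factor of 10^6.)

m = 352

ρ_J = max_k |cos(kπ/160)| = cos(π/160) = 0.9998072
√(1−ρ_J²) = |sin(π/160)| = 0.0196337
So ω* = 2/1.0196337 = 1.9614887 (Young).
ρ_SOR = ω* − 1 = 1.9614887 − 1 = 0.9614887.
6·ln10 = 13.8155; −ln(0.9614887) = 0.0392725; m = ⌈13.8155/0.0392725⌉ = ⌈351.786⌉ = 352.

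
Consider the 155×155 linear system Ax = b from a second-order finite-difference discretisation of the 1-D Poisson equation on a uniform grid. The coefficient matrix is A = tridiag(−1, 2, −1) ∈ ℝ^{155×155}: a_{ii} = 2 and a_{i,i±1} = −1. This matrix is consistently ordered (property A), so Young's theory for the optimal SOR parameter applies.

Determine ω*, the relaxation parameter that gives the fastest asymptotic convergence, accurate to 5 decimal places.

ω* = 1.96052

B_J for the 155×155 system has eigenvalues cos(kπ/156); ρ_J = cos(π/156) = 0.99980.
root = sin(π/156) = 0.020137  (since 1−cos² = sin²).
Young: ω* = 2/(1+√(1−ρ_J²)) = 2/(1+0.020137) = 2/1.020137 = 1.96052.
ρ_SOR = ω* − 1 ≈ 0.96052.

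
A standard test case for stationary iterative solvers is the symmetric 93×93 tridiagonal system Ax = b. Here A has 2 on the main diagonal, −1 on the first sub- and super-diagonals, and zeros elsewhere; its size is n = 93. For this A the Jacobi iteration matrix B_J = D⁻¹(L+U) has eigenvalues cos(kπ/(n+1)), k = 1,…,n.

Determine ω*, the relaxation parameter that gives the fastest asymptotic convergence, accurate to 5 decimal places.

ω* = 1.93533

With n=93, ρ(Jacobi) = cos(π/94) = 0.99944.
1 − cos²(π/94) = sin²(π/94) ⇒ √(1−ρ_J²) = sin(π/94) = 0.033415.
Young: ω* = 2/(1+√(1−ρ_J²)) = 2/(1+0.033415) = 2/1.033415 = 1.93533.
ρ(B_{ω*}) = ω*−1 = 0.93533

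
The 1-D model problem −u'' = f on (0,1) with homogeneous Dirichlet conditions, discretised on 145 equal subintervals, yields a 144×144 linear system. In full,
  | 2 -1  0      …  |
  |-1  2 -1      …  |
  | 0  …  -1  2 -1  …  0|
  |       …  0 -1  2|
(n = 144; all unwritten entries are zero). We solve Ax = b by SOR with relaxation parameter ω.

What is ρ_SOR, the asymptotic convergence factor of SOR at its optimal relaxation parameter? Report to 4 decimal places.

ρ_SOR = 0.9576

B_J for the 144×144 system has eigenvalues cos(kπ/145); ρ_J = cos(π/145) = 0.9998.
√(1−ρ_J²) = |sin(π/145)| = 0.02166
ω* = 2/(1 + 0.02166) = 2/1.02166 = 1.9576.
Hence ρ(B_{ω*}) = 1.9576 − 1 = 0.9576.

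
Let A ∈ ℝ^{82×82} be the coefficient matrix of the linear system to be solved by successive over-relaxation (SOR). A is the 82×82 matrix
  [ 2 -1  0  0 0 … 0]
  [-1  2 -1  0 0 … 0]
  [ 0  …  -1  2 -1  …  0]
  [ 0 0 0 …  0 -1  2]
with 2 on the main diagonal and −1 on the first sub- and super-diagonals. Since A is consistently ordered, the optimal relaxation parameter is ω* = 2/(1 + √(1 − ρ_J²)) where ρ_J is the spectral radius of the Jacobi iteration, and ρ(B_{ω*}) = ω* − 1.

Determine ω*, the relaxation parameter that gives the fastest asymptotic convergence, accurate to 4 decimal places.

ω* = 1.9271

ρ_J = max_k |cos(kπ/83)| = cos(π/83) = 0.9993
1 − cos²(π/83) = sin²(π/83) ⇒ √(1−ρ_J²) = sin(π/83) = 0.03784.
ω* = 2 / (1 + 0.03784) = 2 / 1.03784 ≈ 1.9271.
and ρ(B_{ω*}) = 1.9271 − 1 = 0.9271.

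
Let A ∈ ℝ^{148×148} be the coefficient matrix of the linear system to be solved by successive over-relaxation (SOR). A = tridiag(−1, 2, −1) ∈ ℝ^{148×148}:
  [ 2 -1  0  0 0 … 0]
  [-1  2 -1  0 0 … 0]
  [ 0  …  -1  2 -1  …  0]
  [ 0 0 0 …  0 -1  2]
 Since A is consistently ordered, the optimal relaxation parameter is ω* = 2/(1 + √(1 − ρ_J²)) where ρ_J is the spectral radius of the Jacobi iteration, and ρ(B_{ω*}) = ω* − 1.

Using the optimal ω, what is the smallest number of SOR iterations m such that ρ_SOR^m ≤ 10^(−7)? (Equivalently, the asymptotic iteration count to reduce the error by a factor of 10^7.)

[ρ_J] n=148: ρ(B_J) = cos(π/(n+1)) = cos(π/149) = 0.9997777.
√(1−ρ_J²) = |sin(π/149)| = 0.0210830
ω* = 2/(1 + 0.0210830) = 2/1.0210830 = 1.9587046.
ρ_SOR = ω* − 1 ≈ 0.9587046.
(0.9587046)^m ≤ 10^{−7}  ⇒  m·ln(0.9587046) ≤ −7·ln10  ⇒  m ≥ 382.196  ⇒  m = 383

m = 383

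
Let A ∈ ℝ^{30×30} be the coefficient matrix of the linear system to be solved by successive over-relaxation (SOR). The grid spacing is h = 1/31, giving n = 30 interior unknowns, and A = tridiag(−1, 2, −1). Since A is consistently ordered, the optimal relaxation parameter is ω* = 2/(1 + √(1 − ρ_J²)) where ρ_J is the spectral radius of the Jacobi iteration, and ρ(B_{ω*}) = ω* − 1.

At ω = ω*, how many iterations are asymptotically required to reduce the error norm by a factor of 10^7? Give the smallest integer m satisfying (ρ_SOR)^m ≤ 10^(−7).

m = 80

n=30: λ(B_J) = 1 − λ(A)/2 = cos(kπ/31); k=1 gives ρ_J = 0.9948693.
root = sin(π/31) = 0.1011683  (since 1−cos² = sin²).
ω* = 2 / (1 + 0.1011683) = 2 / 1.1011683 ≈ 1.8162528.
[ρ_SOR] ω* − 1 = 0.8162528.
(0.8162528)^m ≤ 10^{−7}  ⇒  m·ln(0.8162528) ≤ −7·ln10  ⇒  m ≥ 79.387  ⇒  m = 80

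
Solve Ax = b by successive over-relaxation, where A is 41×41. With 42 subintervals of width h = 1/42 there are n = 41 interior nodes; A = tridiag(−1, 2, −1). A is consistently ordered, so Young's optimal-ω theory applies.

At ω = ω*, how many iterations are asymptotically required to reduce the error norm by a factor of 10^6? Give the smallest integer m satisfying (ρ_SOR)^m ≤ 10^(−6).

[ρ_J] n=41: ρ(B_J) = cos(π/(n+1)) = cos(π/42) = 0.9972038.
1 − cos²(π/42) = sin²(π/42) ⇒ √(1−ρ_J²) = sin(π/42) = 0.0747301.
ω* = 2/(1+0.0747301) = 1.8609323
and ρ(B_{ω*}) = 1.8609323 − 1 = 0.8609323.
6·ln10 = 13.8155; −ln(0.8609323) = 0.149739; m = ⌈13.8155/0.149739⌉ = ⌈92.264⌉ = 93.

m = 93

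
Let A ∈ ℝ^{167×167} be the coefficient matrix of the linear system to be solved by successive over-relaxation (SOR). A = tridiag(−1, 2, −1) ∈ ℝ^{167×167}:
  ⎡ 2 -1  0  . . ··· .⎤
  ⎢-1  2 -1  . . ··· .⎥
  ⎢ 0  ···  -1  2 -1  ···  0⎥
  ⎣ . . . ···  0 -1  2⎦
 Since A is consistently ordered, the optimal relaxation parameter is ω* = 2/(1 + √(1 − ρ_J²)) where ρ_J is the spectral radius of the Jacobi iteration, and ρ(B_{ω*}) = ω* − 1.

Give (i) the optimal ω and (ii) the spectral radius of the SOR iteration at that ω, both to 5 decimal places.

With n=167, ρ(Jacobi) = cos(π/168) = 0.99983.
root = sin(π/168) = 0.018699  (since 1−cos² = sin²).
ω* = 2/(1 + 0.018699) = 2/1.018699 = 1.96329.
At ω = 1.96329 every |λ(B_ω)| = ω−1, so ρ_SOR = 0.96329.

ω* = 1.96329, ρ_SOR = 0.96329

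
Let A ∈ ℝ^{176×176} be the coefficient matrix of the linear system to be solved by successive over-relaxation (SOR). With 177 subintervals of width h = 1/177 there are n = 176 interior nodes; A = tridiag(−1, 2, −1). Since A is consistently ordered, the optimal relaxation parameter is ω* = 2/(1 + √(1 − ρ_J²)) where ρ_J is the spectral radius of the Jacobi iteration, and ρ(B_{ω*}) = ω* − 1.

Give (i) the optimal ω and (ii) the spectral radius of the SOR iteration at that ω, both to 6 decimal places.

ω* = 1.965123, ρ_SOR = 0.965123

spectrum of D⁻¹(L+U) = {cos(kπ/177) : 1≤k≤176}; ρ_J = cos(π/177) = 0.999842.
root = sin(π/177) = 0.0177482  (since 1−cos² = sin²).
ω* = 2 / (1 + 0.0177482) = 2 / 1.0177482 ≈ 1.965123.
[ρ_SOR] ω* − 1 = 0.965123.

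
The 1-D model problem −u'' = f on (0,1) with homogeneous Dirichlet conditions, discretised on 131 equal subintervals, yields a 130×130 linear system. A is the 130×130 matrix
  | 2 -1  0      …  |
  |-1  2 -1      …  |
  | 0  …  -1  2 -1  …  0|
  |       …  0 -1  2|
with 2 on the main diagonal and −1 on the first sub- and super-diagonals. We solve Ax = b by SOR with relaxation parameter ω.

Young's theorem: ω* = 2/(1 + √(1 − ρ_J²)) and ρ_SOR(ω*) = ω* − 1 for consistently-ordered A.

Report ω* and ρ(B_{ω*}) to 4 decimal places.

ω* = 1.9532, ρ_SOR = 0.9532

spectrum of D⁻¹(L+U) = {cos(kπ/131) : 1≤k≤130}; ρ_J = cos(π/131) = 0.9997.
√(1−ρ_J²) simplifies to sin(π/131) = 0.02398.
So ω* = 2/1.02398 = 1.9532 (Young).
ρ(B_{ω*}) = ω*−1 = 0.9532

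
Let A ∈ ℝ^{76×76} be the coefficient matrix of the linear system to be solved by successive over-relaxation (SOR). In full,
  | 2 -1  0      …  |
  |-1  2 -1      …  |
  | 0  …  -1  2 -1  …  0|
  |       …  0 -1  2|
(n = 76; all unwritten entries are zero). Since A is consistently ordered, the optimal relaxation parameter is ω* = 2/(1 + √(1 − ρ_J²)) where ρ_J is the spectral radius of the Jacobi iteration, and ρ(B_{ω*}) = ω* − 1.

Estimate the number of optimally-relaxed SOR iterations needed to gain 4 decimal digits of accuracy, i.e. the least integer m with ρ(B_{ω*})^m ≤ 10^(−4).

m = 113

ρ_J = max_k |cos(kπ/77)| = cos(π/77) = 0.9991678
√(1 − cos²(π/77)) = sin(π/77) ≈ 0.0407886.
So ω* = 2/1.0407886 = 1.9216198 (Young).
At ω = 1.9216198 every |λ(B_ω)| = ω−1, so ρ_SOR = 0.9216198.
m ≥ 4·ln10 / (−ln 0.9216198) = 112.841; smallest integer m = 113.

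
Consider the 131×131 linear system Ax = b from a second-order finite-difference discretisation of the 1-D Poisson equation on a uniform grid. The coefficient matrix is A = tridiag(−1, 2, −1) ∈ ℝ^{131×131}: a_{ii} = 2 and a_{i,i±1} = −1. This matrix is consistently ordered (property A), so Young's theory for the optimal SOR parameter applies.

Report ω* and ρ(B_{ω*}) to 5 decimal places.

[ρ_J] n=131: ρ(B_J) = cos(π/(n+1)) = cos(π/132) = 0.99972.
root = sin(π/132) = 0.023798  (since 1−cos² = sin²).
[ω*] 2 ÷ (1 + 0.023798) = 2 ÷ 1.023798 = 1.95351.
ρ_SOR = ω* − 1 ≈ 0.95351.

ω* = 1.95351, ρ_SOR = 0.95351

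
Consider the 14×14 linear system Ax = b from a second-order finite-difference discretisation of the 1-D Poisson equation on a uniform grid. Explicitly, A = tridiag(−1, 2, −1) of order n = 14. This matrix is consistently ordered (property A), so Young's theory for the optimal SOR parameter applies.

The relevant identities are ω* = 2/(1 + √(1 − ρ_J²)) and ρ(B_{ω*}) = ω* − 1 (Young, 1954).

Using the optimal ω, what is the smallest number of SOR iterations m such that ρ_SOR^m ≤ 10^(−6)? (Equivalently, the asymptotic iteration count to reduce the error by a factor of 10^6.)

m = 33

n=14: λ(B_J) = 1 − λ(A)/2 = cos(kπ/15); k=1 gives ρ_J = 0.9781476.
1 − cos²(π/15) = sin²(π/15) ⇒ √(1−ρ_J²) = sin(π/15) = 0.2079117.
[ω*] 2 ÷ (1 + 0.2079117) = 2 ÷ 1.2079117 = 1.6557502.
Hence ρ(B_{ω*}) = 1.6557502 − 1 = 0.6557502.
ρ_SOR^m ≤ 10^(−6) ⇔ m ≥ 6·ln10/(−ln 0.6557502) = 13.8155/0.421975 = 32.740; m = ⌈32.740⌉ = 33.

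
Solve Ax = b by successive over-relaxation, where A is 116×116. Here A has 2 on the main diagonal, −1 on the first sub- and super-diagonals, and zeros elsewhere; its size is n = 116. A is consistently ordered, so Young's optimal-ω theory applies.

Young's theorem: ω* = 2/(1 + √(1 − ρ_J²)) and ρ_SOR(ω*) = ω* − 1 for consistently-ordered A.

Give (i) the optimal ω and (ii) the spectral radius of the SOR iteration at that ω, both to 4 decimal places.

With n=116, ρ(Jacobi) = cos(π/117) = 0.9996.
1 − cos²(π/117) = sin²(π/117) ⇒ √(1−ρ_J²) = sin(π/117) = 0.02685.
ω* = 2 / (1 + 0.02685) = 2 / 1.02685 ≈ 1.9477.
ρ(B_{ω*}) = ω*−1 = 0.9477

ω* = 1.9477, ρ_SOR = 0.9477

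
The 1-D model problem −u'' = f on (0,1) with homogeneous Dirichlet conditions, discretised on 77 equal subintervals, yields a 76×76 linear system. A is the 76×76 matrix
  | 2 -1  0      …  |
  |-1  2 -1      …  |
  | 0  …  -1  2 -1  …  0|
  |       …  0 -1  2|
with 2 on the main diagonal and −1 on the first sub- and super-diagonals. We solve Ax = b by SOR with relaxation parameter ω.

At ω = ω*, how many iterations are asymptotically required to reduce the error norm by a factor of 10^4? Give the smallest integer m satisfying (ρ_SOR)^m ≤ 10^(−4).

m = 113

½·tridiag(1,0,1) at n=76: λ_k = cos(kπ/77); max |λ| at k=1 ⇒ ρ_J = cos(π/77) ≈ 0.9991678.
√(1−ρ_J²) = |sin(π/77)| = 0.0407886
Young: ω* = 2/(1+√(1−ρ_J²)) = 2/(1+0.0407886) = 2/1.0407886 = 1.9216198.
ρ_SOR = ω* − 1 ≈ 0.9216198.
m ≥ 4·ln10 / (−ln 0.9216198) = 112.841; smallest integer m = 113.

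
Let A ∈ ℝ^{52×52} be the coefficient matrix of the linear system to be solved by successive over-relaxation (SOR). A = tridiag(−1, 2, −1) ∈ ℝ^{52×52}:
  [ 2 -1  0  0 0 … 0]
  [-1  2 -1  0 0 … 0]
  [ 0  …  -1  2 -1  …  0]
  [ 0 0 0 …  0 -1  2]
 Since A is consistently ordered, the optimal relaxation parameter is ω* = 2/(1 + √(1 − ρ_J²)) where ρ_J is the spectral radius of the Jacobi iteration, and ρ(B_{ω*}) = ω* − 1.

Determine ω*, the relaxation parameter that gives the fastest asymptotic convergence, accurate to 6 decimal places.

ω* = 1.888145

B_J for the 52×52 system has eigenvalues cos(kπ/53); ρ_J = cos(π/53) = 0.998244.
√(1−ρ_J²) = |sin(π/53)| = 0.0592406
So ω* = 2/1.0592406 = 1.888145 (Young).
ρ_SOR = ω* − 1 = 1.888145 − 1 = 0.888145.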